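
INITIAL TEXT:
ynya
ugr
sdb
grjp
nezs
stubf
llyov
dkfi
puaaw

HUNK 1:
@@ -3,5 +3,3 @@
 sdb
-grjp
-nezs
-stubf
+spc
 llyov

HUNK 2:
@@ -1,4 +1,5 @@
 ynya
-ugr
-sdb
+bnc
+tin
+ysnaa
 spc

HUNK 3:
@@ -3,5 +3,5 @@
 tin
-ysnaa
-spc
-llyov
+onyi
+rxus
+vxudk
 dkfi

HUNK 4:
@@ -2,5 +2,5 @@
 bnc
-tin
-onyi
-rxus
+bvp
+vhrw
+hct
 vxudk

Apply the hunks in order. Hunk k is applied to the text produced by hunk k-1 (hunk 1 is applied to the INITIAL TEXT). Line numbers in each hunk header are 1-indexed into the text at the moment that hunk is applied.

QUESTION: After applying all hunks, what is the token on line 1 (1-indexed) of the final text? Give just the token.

Hunk 1: at line 3 remove [grjp,nezs,stubf] add [spc] -> 7 lines: ynya ugr sdb spc llyov dkfi puaaw
Hunk 2: at line 1 remove [ugr,sdb] add [bnc,tin,ysnaa] -> 8 lines: ynya bnc tin ysnaa spc llyov dkfi puaaw
Hunk 3: at line 3 remove [ysnaa,spc,llyov] add [onyi,rxus,vxudk] -> 8 lines: ynya bnc tin onyi rxus vxudk dkfi puaaw
Hunk 4: at line 2 remove [tin,onyi,rxus] add [bvp,vhrw,hct] -> 8 lines: ynya bnc bvp vhrw hct vxudk dkfi puaaw
Final line 1: ynya

Answer: ynya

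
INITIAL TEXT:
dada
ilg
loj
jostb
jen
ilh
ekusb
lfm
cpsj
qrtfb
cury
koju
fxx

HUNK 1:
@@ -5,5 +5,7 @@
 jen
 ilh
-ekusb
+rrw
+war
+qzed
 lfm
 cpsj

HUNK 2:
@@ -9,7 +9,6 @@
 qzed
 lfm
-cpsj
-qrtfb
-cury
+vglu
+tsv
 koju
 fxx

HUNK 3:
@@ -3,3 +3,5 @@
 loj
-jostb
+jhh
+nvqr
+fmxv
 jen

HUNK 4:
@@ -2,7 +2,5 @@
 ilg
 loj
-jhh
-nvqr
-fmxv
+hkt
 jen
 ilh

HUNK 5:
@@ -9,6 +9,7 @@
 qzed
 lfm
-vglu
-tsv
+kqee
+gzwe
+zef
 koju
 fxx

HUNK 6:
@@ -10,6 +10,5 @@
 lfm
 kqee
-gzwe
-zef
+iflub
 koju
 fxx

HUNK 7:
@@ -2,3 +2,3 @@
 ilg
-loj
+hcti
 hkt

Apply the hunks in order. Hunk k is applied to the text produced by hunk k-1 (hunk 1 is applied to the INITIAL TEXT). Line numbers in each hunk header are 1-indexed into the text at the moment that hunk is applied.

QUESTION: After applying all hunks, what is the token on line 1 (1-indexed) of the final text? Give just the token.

Answer: dada

Derivation:
Hunk 1: at line 5 remove [ekusb] add [rrw,war,qzed] -> 15 lines: dada ilg loj jostb jen ilh rrw war qzed lfm cpsj qrtfb cury koju fxx
Hunk 2: at line 9 remove [cpsj,qrtfb,cury] add [vglu,tsv] -> 14 lines: dada ilg loj jostb jen ilh rrw war qzed lfm vglu tsv koju fxx
Hunk 3: at line 3 remove [jostb] add [jhh,nvqr,fmxv] -> 16 lines: dada ilg loj jhh nvqr fmxv jen ilh rrw war qzed lfm vglu tsv koju fxx
Hunk 4: at line 2 remove [jhh,nvqr,fmxv] add [hkt] -> 14 lines: dada ilg loj hkt jen ilh rrw war qzed lfm vglu tsv koju fxx
Hunk 5: at line 9 remove [vglu,tsv] add [kqee,gzwe,zef] -> 15 lines: dada ilg loj hkt jen ilh rrw war qzed lfm kqee gzwe zef koju fxx
Hunk 6: at line 10 remove [gzwe,zef] add [iflub] -> 14 lines: dada ilg loj hkt jen ilh rrw war qzed lfm kqee iflub koju fxx
Hunk 7: at line 2 remove [loj] add [hcti] -> 14 lines: dada ilg hcti hkt jen ilh rrw war qzed lfm kqee iflub koju fxx
Final line 1: dada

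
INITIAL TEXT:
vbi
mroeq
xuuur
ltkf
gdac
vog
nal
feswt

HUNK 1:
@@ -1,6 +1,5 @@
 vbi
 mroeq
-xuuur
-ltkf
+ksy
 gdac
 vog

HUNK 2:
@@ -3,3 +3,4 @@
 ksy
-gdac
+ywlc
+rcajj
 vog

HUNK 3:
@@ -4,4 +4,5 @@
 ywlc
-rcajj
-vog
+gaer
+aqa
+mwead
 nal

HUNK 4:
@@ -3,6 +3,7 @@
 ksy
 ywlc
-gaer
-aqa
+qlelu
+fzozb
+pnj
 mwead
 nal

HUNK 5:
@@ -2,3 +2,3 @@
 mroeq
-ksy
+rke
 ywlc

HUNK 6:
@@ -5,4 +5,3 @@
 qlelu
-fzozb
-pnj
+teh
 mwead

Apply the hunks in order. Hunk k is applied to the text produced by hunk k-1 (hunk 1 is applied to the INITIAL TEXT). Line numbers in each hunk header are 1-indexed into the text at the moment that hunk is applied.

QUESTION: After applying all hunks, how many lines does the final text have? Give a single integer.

Answer: 9

Derivation:
Hunk 1: at line 1 remove [xuuur,ltkf] add [ksy] -> 7 lines: vbi mroeq ksy gdac vog nal feswt
Hunk 2: at line 3 remove [gdac] add [ywlc,rcajj] -> 8 lines: vbi mroeq ksy ywlc rcajj vog nal feswt
Hunk 3: at line 4 remove [rcajj,vog] add [gaer,aqa,mwead] -> 9 lines: vbi mroeq ksy ywlc gaer aqa mwead nal feswt
Hunk 4: at line 3 remove [gaer,aqa] add [qlelu,fzozb,pnj] -> 10 lines: vbi mroeq ksy ywlc qlelu fzozb pnj mwead nal feswt
Hunk 5: at line 2 remove [ksy] add [rke] -> 10 lines: vbi mroeq rke ywlc qlelu fzozb pnj mwead nal feswt
Hunk 6: at line 5 remove [fzozb,pnj] add [teh] -> 9 lines: vbi mroeq rke ywlc qlelu teh mwead nal feswt
Final line count: 9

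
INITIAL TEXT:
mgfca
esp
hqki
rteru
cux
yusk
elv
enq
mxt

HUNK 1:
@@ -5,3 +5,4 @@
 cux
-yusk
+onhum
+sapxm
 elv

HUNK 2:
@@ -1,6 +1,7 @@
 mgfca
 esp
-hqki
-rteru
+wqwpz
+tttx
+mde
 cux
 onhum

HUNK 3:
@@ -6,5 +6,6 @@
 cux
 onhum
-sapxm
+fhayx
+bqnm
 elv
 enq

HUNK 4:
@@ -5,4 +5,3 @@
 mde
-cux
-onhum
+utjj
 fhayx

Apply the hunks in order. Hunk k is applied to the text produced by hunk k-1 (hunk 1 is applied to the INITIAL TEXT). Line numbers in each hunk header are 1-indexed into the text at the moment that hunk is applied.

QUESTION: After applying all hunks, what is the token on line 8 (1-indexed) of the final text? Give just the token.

Answer: bqnm

Derivation:
Hunk 1: at line 5 remove [yusk] add [onhum,sapxm] -> 10 lines: mgfca esp hqki rteru cux onhum sapxm elv enq mxt
Hunk 2: at line 1 remove [hqki,rteru] add [wqwpz,tttx,mde] -> 11 lines: mgfca esp wqwpz tttx mde cux onhum sapxm elv enq mxt
Hunk 3: at line 6 remove [sapxm] add [fhayx,bqnm] -> 12 lines: mgfca esp wqwpz tttx mde cux onhum fhayx bqnm elv enq mxt
Hunk 4: at line 5 remove [cux,onhum] add [utjj] -> 11 lines: mgfca esp wqwpz tttx mde utjj fhayx bqnm elv enq mxt
Final line 8: bqnm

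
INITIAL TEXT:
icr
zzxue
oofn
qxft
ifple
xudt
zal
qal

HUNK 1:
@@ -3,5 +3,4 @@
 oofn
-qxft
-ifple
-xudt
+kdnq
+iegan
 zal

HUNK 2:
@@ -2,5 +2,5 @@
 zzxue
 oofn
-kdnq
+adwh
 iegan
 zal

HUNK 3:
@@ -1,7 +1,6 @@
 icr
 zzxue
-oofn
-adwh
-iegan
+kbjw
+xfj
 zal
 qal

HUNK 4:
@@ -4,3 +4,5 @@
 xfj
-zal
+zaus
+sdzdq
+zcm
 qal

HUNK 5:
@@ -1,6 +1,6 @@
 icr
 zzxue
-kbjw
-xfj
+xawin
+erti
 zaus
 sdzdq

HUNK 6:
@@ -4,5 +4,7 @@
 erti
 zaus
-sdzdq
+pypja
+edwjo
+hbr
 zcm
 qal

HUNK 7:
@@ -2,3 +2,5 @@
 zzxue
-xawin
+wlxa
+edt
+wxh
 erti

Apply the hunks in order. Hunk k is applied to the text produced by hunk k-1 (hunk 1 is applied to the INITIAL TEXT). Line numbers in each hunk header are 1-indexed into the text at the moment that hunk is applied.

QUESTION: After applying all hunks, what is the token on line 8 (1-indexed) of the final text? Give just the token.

Answer: pypja

Derivation:
Hunk 1: at line 3 remove [qxft,ifple,xudt] add [kdnq,iegan] -> 7 lines: icr zzxue oofn kdnq iegan zal qal
Hunk 2: at line 2 remove [kdnq] add [adwh] -> 7 lines: icr zzxue oofn adwh iegan zal qal
Hunk 3: at line 1 remove [oofn,adwh,iegan] add [kbjw,xfj] -> 6 lines: icr zzxue kbjw xfj zal qal
Hunk 4: at line 4 remove [zal] add [zaus,sdzdq,zcm] -> 8 lines: icr zzxue kbjw xfj zaus sdzdq zcm qal
Hunk 5: at line 1 remove [kbjw,xfj] add [xawin,erti] -> 8 lines: icr zzxue xawin erti zaus sdzdq zcm qal
Hunk 6: at line 4 remove [sdzdq] add [pypja,edwjo,hbr] -> 10 lines: icr zzxue xawin erti zaus pypja edwjo hbr zcm qal
Hunk 7: at line 2 remove [xawin] add [wlxa,edt,wxh] -> 12 lines: icr zzxue wlxa edt wxh erti zaus pypja edwjo hbr zcm qal
Final line 8: pypja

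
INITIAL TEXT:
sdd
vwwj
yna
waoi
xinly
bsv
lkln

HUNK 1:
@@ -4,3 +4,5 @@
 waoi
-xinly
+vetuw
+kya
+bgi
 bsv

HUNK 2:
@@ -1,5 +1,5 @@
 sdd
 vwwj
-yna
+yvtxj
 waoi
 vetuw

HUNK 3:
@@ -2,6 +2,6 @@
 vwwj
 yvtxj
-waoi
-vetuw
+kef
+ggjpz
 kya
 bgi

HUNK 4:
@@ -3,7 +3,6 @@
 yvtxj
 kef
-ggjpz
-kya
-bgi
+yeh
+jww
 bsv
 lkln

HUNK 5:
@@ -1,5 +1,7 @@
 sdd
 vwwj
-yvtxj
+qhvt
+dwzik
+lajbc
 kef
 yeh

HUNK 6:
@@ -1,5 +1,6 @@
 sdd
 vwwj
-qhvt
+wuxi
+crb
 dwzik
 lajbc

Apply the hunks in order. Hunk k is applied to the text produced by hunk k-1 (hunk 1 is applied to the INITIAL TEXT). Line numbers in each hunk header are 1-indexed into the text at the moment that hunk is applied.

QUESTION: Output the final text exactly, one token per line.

Answer: sdd
vwwj
wuxi
crb
dwzik
lajbc
kef
yeh
jww
bsv
lkln

Derivation:
Hunk 1: at line 4 remove [xinly] add [vetuw,kya,bgi] -> 9 lines: sdd vwwj yna waoi vetuw kya bgi bsv lkln
Hunk 2: at line 1 remove [yna] add [yvtxj] -> 9 lines: sdd vwwj yvtxj waoi vetuw kya bgi bsv lkln
Hunk 3: at line 2 remove [waoi,vetuw] add [kef,ggjpz] -> 9 lines: sdd vwwj yvtxj kef ggjpz kya bgi bsv lkln
Hunk 4: at line 3 remove [ggjpz,kya,bgi] add [yeh,jww] -> 8 lines: sdd vwwj yvtxj kef yeh jww bsv lkln
Hunk 5: at line 1 remove [yvtxj] add [qhvt,dwzik,lajbc] -> 10 lines: sdd vwwj qhvt dwzik lajbc kef yeh jww bsv lkln
Hunk 6: at line 1 remove [qhvt] add [wuxi,crb] -> 11 lines: sdd vwwj wuxi crb dwzik lajbc kef yeh jww bsv lkln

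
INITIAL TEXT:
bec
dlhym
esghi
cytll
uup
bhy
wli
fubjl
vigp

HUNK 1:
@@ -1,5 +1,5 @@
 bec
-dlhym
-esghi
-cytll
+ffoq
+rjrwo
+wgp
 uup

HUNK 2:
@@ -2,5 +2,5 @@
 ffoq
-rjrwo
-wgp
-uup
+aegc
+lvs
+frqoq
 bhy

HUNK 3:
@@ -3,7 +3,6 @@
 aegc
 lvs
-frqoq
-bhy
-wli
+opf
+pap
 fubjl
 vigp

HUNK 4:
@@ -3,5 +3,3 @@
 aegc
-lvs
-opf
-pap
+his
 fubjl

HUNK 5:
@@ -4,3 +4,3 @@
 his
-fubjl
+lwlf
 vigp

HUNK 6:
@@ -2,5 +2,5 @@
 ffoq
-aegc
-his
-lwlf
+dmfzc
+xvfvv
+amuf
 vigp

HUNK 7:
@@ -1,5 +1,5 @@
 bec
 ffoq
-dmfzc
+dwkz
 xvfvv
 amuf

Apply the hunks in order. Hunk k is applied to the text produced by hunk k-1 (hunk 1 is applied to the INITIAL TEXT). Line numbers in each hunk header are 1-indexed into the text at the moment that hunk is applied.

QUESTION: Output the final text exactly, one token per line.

Hunk 1: at line 1 remove [dlhym,esghi,cytll] add [ffoq,rjrwo,wgp] -> 9 lines: bec ffoq rjrwo wgp uup bhy wli fubjl vigp
Hunk 2: at line 2 remove [rjrwo,wgp,uup] add [aegc,lvs,frqoq] -> 9 lines: bec ffoq aegc lvs frqoq bhy wli fubjl vigp
Hunk 3: at line 3 remove [frqoq,bhy,wli] add [opf,pap] -> 8 lines: bec ffoq aegc lvs opf pap fubjl vigp
Hunk 4: at line 3 remove [lvs,opf,pap] add [his] -> 6 lines: bec ffoq aegc his fubjl vigp
Hunk 5: at line 4 remove [fubjl] add [lwlf] -> 6 lines: bec ffoq aegc his lwlf vigp
Hunk 6: at line 2 remove [aegc,his,lwlf] add [dmfzc,xvfvv,amuf] -> 6 lines: bec ffoq dmfzc xvfvv amuf vigp
Hunk 7: at line 1 remove [dmfzc] add [dwkz] -> 6 lines: bec ffoq dwkz xvfvv amuf vigp

Answer: bec
ffoq
dwkz
xvfvv
amuf
vigp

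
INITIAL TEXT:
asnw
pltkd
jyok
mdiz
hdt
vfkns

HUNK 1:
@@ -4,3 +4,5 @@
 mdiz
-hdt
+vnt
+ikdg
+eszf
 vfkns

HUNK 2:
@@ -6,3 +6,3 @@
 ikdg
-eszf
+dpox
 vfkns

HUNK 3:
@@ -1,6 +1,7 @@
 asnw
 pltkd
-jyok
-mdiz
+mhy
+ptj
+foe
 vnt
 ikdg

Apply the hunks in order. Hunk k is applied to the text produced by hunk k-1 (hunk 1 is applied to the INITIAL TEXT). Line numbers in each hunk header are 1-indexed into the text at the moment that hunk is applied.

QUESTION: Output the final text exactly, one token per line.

Answer: asnw
pltkd
mhy
ptj
foe
vnt
ikdg
dpox
vfkns

Derivation:
Hunk 1: at line 4 remove [hdt] add [vnt,ikdg,eszf] -> 8 lines: asnw pltkd jyok mdiz vnt ikdg eszf vfkns
Hunk 2: at line 6 remove [eszf] add [dpox] -> 8 lines: asnw pltkd jyok mdiz vnt ikdg dpox vfkns
Hunk 3: at line 1 remove [jyok,mdiz] add [mhy,ptj,foe] -> 9 lines: asnw pltkd mhy ptj foe vnt ikdg dpox vfkns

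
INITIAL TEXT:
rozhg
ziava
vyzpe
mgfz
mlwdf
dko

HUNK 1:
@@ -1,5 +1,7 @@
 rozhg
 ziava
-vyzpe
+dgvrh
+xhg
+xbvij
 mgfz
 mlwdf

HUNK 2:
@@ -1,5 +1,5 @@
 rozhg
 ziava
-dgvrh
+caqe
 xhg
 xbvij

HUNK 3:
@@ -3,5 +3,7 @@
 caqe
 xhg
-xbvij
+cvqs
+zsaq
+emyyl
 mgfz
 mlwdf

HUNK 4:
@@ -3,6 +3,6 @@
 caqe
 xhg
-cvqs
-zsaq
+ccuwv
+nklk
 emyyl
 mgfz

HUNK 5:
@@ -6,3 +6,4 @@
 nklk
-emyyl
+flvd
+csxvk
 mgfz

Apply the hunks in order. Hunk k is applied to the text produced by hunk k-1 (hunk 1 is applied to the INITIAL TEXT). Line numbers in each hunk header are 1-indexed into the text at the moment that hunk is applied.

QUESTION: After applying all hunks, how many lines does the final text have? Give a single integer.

Hunk 1: at line 1 remove [vyzpe] add [dgvrh,xhg,xbvij] -> 8 lines: rozhg ziava dgvrh xhg xbvij mgfz mlwdf dko
Hunk 2: at line 1 remove [dgvrh] add [caqe] -> 8 lines: rozhg ziava caqe xhg xbvij mgfz mlwdf dko
Hunk 3: at line 3 remove [xbvij] add [cvqs,zsaq,emyyl] -> 10 lines: rozhg ziava caqe xhg cvqs zsaq emyyl mgfz mlwdf dko
Hunk 4: at line 3 remove [cvqs,zsaq] add [ccuwv,nklk] -> 10 lines: rozhg ziava caqe xhg ccuwv nklk emyyl mgfz mlwdf dko
Hunk 5: at line 6 remove [emyyl] add [flvd,csxvk] -> 11 lines: rozhg ziava caqe xhg ccuwv nklk flvd csxvk mgfz mlwdf dko
Final line count: 11

Answer: 11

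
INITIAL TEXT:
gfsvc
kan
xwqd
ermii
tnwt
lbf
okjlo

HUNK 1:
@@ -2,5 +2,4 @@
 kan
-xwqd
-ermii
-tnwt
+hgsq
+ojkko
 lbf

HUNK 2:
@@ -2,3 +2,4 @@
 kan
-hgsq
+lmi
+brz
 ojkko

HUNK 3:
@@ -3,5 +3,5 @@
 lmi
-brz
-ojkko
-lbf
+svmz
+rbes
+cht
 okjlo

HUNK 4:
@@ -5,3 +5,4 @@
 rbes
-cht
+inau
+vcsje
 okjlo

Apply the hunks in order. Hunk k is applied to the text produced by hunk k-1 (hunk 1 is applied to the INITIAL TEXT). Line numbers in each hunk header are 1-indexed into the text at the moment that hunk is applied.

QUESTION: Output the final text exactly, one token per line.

Hunk 1: at line 2 remove [xwqd,ermii,tnwt] add [hgsq,ojkko] -> 6 lines: gfsvc kan hgsq ojkko lbf okjlo
Hunk 2: at line 2 remove [hgsq] add [lmi,brz] -> 7 lines: gfsvc kan lmi brz ojkko lbf okjlo
Hunk 3: at line 3 remove [brz,ojkko,lbf] add [svmz,rbes,cht] -> 7 lines: gfsvc kan lmi svmz rbes cht okjlo
Hunk 4: at line 5 remove [cht] add [inau,vcsje] -> 8 lines: gfsvc kan lmi svmz rbes inau vcsje okjlo

Answer: gfsvc
kan
lmi
svmz
rbes
inau
vcsje
okjlo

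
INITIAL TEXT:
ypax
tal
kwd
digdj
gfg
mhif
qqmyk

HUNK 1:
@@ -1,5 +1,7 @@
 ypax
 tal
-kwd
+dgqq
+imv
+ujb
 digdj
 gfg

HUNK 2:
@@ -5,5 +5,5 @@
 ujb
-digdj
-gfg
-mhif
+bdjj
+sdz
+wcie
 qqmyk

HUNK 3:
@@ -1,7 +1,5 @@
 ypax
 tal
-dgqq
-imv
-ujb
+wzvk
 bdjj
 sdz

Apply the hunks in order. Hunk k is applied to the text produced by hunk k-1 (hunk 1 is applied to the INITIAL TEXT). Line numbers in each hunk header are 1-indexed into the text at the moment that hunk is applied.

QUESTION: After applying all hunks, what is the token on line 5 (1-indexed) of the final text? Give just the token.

Answer: sdz

Derivation:
Hunk 1: at line 1 remove [kwd] add [dgqq,imv,ujb] -> 9 lines: ypax tal dgqq imv ujb digdj gfg mhif qqmyk
Hunk 2: at line 5 remove [digdj,gfg,mhif] add [bdjj,sdz,wcie] -> 9 lines: ypax tal dgqq imv ujb bdjj sdz wcie qqmyk
Hunk 3: at line 1 remove [dgqq,imv,ujb] add [wzvk] -> 7 lines: ypax tal wzvk bdjj sdz wcie qqmyk
Final line 5: sdz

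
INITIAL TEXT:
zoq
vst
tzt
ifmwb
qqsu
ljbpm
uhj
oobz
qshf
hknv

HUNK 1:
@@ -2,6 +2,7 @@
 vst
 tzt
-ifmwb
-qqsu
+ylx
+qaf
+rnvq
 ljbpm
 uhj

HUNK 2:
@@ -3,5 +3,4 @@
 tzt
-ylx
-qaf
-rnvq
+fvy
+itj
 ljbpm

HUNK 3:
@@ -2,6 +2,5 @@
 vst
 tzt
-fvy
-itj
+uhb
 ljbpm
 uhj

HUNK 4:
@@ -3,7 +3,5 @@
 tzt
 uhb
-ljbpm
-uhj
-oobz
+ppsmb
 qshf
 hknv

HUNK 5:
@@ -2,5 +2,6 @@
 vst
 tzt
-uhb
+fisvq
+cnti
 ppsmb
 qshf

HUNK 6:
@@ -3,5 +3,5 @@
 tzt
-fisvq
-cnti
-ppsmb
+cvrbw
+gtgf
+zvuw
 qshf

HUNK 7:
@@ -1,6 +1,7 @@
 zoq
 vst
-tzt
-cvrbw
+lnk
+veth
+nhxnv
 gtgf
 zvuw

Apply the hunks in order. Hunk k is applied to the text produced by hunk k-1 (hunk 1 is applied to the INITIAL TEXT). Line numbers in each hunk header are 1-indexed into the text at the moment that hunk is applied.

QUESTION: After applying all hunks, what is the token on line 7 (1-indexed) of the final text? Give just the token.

Hunk 1: at line 2 remove [ifmwb,qqsu] add [ylx,qaf,rnvq] -> 11 lines: zoq vst tzt ylx qaf rnvq ljbpm uhj oobz qshf hknv
Hunk 2: at line 3 remove [ylx,qaf,rnvq] add [fvy,itj] -> 10 lines: zoq vst tzt fvy itj ljbpm uhj oobz qshf hknv
Hunk 3: at line 2 remove [fvy,itj] add [uhb] -> 9 lines: zoq vst tzt uhb ljbpm uhj oobz qshf hknv
Hunk 4: at line 3 remove [ljbpm,uhj,oobz] add [ppsmb] -> 7 lines: zoq vst tzt uhb ppsmb qshf hknv
Hunk 5: at line 2 remove [uhb] add [fisvq,cnti] -> 8 lines: zoq vst tzt fisvq cnti ppsmb qshf hknv
Hunk 6: at line 3 remove [fisvq,cnti,ppsmb] add [cvrbw,gtgf,zvuw] -> 8 lines: zoq vst tzt cvrbw gtgf zvuw qshf hknv
Hunk 7: at line 1 remove [tzt,cvrbw] add [lnk,veth,nhxnv] -> 9 lines: zoq vst lnk veth nhxnv gtgf zvuw qshf hknv
Final line 7: zvuw

Answer: zvuw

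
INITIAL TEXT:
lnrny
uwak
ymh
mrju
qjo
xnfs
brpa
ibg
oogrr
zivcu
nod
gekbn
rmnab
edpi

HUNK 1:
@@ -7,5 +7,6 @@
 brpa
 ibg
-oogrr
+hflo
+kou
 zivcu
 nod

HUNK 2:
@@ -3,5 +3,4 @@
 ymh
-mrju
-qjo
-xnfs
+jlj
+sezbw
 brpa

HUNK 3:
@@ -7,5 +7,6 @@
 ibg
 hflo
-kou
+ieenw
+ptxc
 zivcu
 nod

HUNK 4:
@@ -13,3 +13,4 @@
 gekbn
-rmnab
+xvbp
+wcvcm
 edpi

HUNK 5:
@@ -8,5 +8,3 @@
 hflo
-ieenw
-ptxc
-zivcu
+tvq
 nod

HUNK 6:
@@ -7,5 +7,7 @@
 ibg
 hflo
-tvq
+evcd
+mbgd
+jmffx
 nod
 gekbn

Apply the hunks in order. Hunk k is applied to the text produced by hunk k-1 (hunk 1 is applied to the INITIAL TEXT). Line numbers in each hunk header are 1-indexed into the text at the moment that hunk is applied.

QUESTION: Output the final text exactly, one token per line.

Answer: lnrny
uwak
ymh
jlj
sezbw
brpa
ibg
hflo
evcd
mbgd
jmffx
nod
gekbn
xvbp
wcvcm
edpi

Derivation:
Hunk 1: at line 7 remove [oogrr] add [hflo,kou] -> 15 lines: lnrny uwak ymh mrju qjo xnfs brpa ibg hflo kou zivcu nod gekbn rmnab edpi
Hunk 2: at line 3 remove [mrju,qjo,xnfs] add [jlj,sezbw] -> 14 lines: lnrny uwak ymh jlj sezbw brpa ibg hflo kou zivcu nod gekbn rmnab edpi
Hunk 3: at line 7 remove [kou] add [ieenw,ptxc] -> 15 lines: lnrny uwak ymh jlj sezbw brpa ibg hflo ieenw ptxc zivcu nod gekbn rmnab edpi
Hunk 4: at line 13 remove [rmnab] add [xvbp,wcvcm] -> 16 lines: lnrny uwak ymh jlj sezbw brpa ibg hflo ieenw ptxc zivcu nod gekbn xvbp wcvcm edpi
Hunk 5: at line 8 remove [ieenw,ptxc,zivcu] add [tvq] -> 14 lines: lnrny uwak ymh jlj sezbw brpa ibg hflo tvq nod gekbn xvbp wcvcm edpi
Hunk 6: at line 7 remove [tvq] add [evcd,mbgd,jmffx] -> 16 lines: lnrny uwak ymh jlj sezbw brpa ibg hflo evcd mbgd jmffx nod gekbn xvbp wcvcm edpi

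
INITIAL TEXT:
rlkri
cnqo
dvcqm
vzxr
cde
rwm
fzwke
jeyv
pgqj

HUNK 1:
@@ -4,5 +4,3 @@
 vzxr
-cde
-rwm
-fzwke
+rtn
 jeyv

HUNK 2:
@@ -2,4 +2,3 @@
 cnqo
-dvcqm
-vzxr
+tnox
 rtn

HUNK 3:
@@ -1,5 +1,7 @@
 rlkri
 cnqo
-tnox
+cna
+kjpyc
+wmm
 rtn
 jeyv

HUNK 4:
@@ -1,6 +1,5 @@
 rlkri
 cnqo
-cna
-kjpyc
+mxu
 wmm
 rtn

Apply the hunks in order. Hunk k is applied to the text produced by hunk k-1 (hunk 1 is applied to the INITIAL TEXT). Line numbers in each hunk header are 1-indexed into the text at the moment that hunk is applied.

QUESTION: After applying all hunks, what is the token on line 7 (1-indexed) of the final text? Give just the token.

Answer: pgqj

Derivation:
Hunk 1: at line 4 remove [cde,rwm,fzwke] add [rtn] -> 7 lines: rlkri cnqo dvcqm vzxr rtn jeyv pgqj
Hunk 2: at line 2 remove [dvcqm,vzxr] add [tnox] -> 6 lines: rlkri cnqo tnox rtn jeyv pgqj
Hunk 3: at line 1 remove [tnox] add [cna,kjpyc,wmm] -> 8 lines: rlkri cnqo cna kjpyc wmm rtn jeyv pgqj
Hunk 4: at line 1 remove [cna,kjpyc] add [mxu] -> 7 lines: rlkri cnqo mxu wmm rtn jeyv pgqj
Final line 7: pgqj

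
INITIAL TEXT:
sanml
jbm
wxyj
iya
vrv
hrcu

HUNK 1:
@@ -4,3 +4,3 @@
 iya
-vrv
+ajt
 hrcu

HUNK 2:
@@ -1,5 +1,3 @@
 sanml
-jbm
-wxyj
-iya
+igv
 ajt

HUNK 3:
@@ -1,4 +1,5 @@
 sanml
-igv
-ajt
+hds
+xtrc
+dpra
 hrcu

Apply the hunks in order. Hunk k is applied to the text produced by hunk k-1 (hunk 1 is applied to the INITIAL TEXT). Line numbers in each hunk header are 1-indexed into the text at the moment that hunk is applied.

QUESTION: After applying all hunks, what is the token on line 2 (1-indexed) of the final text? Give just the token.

Hunk 1: at line 4 remove [vrv] add [ajt] -> 6 lines: sanml jbm wxyj iya ajt hrcu
Hunk 2: at line 1 remove [jbm,wxyj,iya] add [igv] -> 4 lines: sanml igv ajt hrcu
Hunk 3: at line 1 remove [igv,ajt] add [hds,xtrc,dpra] -> 5 lines: sanml hds xtrc dpra hrcu
Final line 2: hds

Answer: hds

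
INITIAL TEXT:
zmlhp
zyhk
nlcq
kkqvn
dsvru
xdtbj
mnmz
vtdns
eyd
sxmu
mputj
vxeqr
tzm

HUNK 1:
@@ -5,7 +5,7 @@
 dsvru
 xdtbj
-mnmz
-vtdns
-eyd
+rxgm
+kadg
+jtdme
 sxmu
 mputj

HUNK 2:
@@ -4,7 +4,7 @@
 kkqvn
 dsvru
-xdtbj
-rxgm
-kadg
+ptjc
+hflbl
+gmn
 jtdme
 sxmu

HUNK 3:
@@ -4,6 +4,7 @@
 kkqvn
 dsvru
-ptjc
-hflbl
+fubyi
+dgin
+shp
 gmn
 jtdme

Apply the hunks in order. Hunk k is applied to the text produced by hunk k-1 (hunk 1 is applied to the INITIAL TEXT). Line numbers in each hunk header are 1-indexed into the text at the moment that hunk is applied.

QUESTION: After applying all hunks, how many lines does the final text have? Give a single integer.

Hunk 1: at line 5 remove [mnmz,vtdns,eyd] add [rxgm,kadg,jtdme] -> 13 lines: zmlhp zyhk nlcq kkqvn dsvru xdtbj rxgm kadg jtdme sxmu mputj vxeqr tzm
Hunk 2: at line 4 remove [xdtbj,rxgm,kadg] add [ptjc,hflbl,gmn] -> 13 lines: zmlhp zyhk nlcq kkqvn dsvru ptjc hflbl gmn jtdme sxmu mputj vxeqr tzm
Hunk 3: at line 4 remove [ptjc,hflbl] add [fubyi,dgin,shp] -> 14 lines: zmlhp zyhk nlcq kkqvn dsvru fubyi dgin shp gmn jtdme sxmu mputj vxeqr tzm
Final line count: 14

Answer: 14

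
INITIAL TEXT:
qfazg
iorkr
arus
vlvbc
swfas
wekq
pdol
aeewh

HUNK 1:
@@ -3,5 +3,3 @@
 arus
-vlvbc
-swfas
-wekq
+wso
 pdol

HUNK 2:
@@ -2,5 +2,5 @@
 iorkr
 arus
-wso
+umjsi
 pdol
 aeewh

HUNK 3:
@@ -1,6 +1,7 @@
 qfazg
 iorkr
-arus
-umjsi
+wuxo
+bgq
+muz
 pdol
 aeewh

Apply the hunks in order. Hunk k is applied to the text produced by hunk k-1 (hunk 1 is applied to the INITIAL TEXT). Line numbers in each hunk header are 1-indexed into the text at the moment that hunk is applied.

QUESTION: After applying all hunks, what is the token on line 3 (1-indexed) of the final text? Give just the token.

Hunk 1: at line 3 remove [vlvbc,swfas,wekq] add [wso] -> 6 lines: qfazg iorkr arus wso pdol aeewh
Hunk 2: at line 2 remove [wso] add [umjsi] -> 6 lines: qfazg iorkr arus umjsi pdol aeewh
Hunk 3: at line 1 remove [arus,umjsi] add [wuxo,bgq,muz] -> 7 lines: qfazg iorkr wuxo bgq muz pdol aeewh
Final line 3: wuxo

Answer: wuxo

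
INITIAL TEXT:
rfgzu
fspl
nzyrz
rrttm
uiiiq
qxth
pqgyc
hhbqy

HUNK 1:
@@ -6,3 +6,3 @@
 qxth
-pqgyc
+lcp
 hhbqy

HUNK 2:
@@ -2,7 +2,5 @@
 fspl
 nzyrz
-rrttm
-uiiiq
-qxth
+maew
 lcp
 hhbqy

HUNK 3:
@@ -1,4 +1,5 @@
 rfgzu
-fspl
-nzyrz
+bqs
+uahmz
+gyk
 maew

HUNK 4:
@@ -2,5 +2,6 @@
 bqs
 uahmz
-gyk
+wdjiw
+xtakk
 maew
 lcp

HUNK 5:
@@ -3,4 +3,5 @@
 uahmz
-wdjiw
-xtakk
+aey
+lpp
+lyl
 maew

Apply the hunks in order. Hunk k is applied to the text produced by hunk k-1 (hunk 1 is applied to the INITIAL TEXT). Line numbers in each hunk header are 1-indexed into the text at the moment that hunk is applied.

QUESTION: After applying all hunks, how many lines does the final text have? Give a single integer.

Hunk 1: at line 6 remove [pqgyc] add [lcp] -> 8 lines: rfgzu fspl nzyrz rrttm uiiiq qxth lcp hhbqy
Hunk 2: at line 2 remove [rrttm,uiiiq,qxth] add [maew] -> 6 lines: rfgzu fspl nzyrz maew lcp hhbqy
Hunk 3: at line 1 remove [fspl,nzyrz] add [bqs,uahmz,gyk] -> 7 lines: rfgzu bqs uahmz gyk maew lcp hhbqy
Hunk 4: at line 2 remove [gyk] add [wdjiw,xtakk] -> 8 lines: rfgzu bqs uahmz wdjiw xtakk maew lcp hhbqy
Hunk 5: at line 3 remove [wdjiw,xtakk] add [aey,lpp,lyl] -> 9 lines: rfgzu bqs uahmz aey lpp lyl maew lcp hhbqy
Final line count: 9

Answer: 9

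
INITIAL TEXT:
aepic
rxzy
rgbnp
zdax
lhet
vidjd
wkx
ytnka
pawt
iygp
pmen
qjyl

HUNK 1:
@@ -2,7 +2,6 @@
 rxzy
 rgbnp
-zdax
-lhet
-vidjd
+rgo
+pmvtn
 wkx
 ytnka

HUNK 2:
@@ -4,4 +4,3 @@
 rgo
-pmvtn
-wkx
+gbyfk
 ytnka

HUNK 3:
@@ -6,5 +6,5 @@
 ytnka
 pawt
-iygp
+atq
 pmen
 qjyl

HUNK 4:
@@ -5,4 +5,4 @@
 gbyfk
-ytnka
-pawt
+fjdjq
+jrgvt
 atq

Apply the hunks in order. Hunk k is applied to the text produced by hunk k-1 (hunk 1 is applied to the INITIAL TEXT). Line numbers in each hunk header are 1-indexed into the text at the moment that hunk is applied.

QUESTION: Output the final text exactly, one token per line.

Hunk 1: at line 2 remove [zdax,lhet,vidjd] add [rgo,pmvtn] -> 11 lines: aepic rxzy rgbnp rgo pmvtn wkx ytnka pawt iygp pmen qjyl
Hunk 2: at line 4 remove [pmvtn,wkx] add [gbyfk] -> 10 lines: aepic rxzy rgbnp rgo gbyfk ytnka pawt iygp pmen qjyl
Hunk 3: at line 6 remove [iygp] add [atq] -> 10 lines: aepic rxzy rgbnp rgo gbyfk ytnka pawt atq pmen qjyl
Hunk 4: at line 5 remove [ytnka,pawt] add [fjdjq,jrgvt] -> 10 lines: aepic rxzy rgbnp rgo gbyfk fjdjq jrgvt atq pmen qjyl

Answer: aepic
rxzy
rgbnp
rgo
gbyfk
fjdjq
jrgvt
atq
pmen
qjyl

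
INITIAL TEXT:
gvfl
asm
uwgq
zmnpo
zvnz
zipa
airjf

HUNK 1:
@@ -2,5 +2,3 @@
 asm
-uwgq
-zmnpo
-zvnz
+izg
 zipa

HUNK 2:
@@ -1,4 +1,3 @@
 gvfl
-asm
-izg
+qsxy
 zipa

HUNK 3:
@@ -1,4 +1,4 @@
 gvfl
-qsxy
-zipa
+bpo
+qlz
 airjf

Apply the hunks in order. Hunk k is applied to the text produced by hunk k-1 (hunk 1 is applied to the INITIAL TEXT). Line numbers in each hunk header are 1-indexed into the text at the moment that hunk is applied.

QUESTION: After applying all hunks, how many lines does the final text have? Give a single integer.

Answer: 4

Derivation:
Hunk 1: at line 2 remove [uwgq,zmnpo,zvnz] add [izg] -> 5 lines: gvfl asm izg zipa airjf
Hunk 2: at line 1 remove [asm,izg] add [qsxy] -> 4 lines: gvfl qsxy zipa airjf
Hunk 3: at line 1 remove [qsxy,zipa] add [bpo,qlz] -> 4 lines: gvfl bpo qlz airjf
Final line count: 4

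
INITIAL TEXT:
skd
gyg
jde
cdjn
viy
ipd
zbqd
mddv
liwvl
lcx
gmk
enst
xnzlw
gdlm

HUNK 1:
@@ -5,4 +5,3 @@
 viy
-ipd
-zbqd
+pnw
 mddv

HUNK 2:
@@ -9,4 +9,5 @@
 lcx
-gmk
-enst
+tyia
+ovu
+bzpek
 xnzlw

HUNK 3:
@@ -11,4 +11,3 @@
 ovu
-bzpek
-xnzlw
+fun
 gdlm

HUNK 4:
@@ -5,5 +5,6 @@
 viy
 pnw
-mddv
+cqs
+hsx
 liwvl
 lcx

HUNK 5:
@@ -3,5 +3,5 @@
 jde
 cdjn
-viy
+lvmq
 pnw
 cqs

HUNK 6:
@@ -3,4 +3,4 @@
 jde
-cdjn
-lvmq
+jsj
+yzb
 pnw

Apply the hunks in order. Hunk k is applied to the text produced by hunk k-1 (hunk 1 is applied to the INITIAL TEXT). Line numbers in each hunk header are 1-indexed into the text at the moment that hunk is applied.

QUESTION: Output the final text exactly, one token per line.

Hunk 1: at line 5 remove [ipd,zbqd] add [pnw] -> 13 lines: skd gyg jde cdjn viy pnw mddv liwvl lcx gmk enst xnzlw gdlm
Hunk 2: at line 9 remove [gmk,enst] add [tyia,ovu,bzpek] -> 14 lines: skd gyg jde cdjn viy pnw mddv liwvl lcx tyia ovu bzpek xnzlw gdlm
Hunk 3: at line 11 remove [bzpek,xnzlw] add [fun] -> 13 lines: skd gyg jde cdjn viy pnw mddv liwvl lcx tyia ovu fun gdlm
Hunk 4: at line 5 remove [mddv] add [cqs,hsx] -> 14 lines: skd gyg jde cdjn viy pnw cqs hsx liwvl lcx tyia ovu fun gdlm
Hunk 5: at line 3 remove [viy] add [lvmq] -> 14 lines: skd gyg jde cdjn lvmq pnw cqs hsx liwvl lcx tyia ovu fun gdlm
Hunk 6: at line 3 remove [cdjn,lvmq] add [jsj,yzb] -> 14 lines: skd gyg jde jsj yzb pnw cqs hsx liwvl lcx tyia ovu fun gdlm

Answer: skd
gyg
jde
jsj
yzb
pnw
cqs
hsx
liwvl
lcx
tyia
ovu
fun
gdlm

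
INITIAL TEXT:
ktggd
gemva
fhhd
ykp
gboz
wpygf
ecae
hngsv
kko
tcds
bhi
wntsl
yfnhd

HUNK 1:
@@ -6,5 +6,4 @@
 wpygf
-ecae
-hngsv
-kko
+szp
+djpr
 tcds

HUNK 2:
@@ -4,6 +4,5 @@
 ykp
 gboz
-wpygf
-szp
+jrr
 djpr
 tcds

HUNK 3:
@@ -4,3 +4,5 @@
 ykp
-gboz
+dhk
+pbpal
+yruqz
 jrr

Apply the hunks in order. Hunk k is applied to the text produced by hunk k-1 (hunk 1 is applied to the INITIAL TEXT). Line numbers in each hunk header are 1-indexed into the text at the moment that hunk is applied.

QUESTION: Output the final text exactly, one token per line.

Answer: ktggd
gemva
fhhd
ykp
dhk
pbpal
yruqz
jrr
djpr
tcds
bhi
wntsl
yfnhd

Derivation:
Hunk 1: at line 6 remove [ecae,hngsv,kko] add [szp,djpr] -> 12 lines: ktggd gemva fhhd ykp gboz wpygf szp djpr tcds bhi wntsl yfnhd
Hunk 2: at line 4 remove [wpygf,szp] add [jrr] -> 11 lines: ktggd gemva fhhd ykp gboz jrr djpr tcds bhi wntsl yfnhd
Hunk 3: at line 4 remove [gboz] add [dhk,pbpal,yruqz] -> 13 lines: ktggd gemva fhhd ykp dhk pbpal yruqz jrr djpr tcds bhi wntsl yfnhd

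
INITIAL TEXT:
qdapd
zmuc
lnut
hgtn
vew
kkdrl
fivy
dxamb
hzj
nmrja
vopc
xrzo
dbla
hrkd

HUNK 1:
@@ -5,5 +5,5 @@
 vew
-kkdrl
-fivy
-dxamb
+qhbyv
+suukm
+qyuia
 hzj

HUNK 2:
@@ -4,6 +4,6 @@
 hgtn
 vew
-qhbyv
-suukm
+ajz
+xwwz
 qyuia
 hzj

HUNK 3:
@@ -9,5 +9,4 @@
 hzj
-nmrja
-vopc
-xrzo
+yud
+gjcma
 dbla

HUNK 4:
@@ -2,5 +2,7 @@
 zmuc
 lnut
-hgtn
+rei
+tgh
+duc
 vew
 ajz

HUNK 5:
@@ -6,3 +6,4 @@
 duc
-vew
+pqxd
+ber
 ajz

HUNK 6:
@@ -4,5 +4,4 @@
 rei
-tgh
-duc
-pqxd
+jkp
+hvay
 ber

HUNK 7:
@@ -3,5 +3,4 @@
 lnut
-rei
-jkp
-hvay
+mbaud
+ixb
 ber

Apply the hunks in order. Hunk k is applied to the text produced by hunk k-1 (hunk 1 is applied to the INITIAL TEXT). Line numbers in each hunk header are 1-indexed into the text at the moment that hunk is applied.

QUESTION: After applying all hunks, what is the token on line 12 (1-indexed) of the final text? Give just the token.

Answer: gjcma

Derivation:
Hunk 1: at line 5 remove [kkdrl,fivy,dxamb] add [qhbyv,suukm,qyuia] -> 14 lines: qdapd zmuc lnut hgtn vew qhbyv suukm qyuia hzj nmrja vopc xrzo dbla hrkd
Hunk 2: at line 4 remove [qhbyv,suukm] add [ajz,xwwz] -> 14 lines: qdapd zmuc lnut hgtn vew ajz xwwz qyuia hzj nmrja vopc xrzo dbla hrkd
Hunk 3: at line 9 remove [nmrja,vopc,xrzo] add [yud,gjcma] -> 13 lines: qdapd zmuc lnut hgtn vew ajz xwwz qyuia hzj yud gjcma dbla hrkd
Hunk 4: at line 2 remove [hgtn] add [rei,tgh,duc] -> 15 lines: qdapd zmuc lnut rei tgh duc vew ajz xwwz qyuia hzj yud gjcma dbla hrkd
Hunk 5: at line 6 remove [vew] add [pqxd,ber] -> 16 lines: qdapd zmuc lnut rei tgh duc pqxd ber ajz xwwz qyuia hzj yud gjcma dbla hrkd
Hunk 6: at line 4 remove [tgh,duc,pqxd] add [jkp,hvay] -> 15 lines: qdapd zmuc lnut rei jkp hvay ber ajz xwwz qyuia hzj yud gjcma dbla hrkd
Hunk 7: at line 3 remove [rei,jkp,hvay] add [mbaud,ixb] -> 14 lines: qdapd zmuc lnut mbaud ixb ber ajz xwwz qyuia hzj yud gjcma dbla hrkd
Final line 12: gjcma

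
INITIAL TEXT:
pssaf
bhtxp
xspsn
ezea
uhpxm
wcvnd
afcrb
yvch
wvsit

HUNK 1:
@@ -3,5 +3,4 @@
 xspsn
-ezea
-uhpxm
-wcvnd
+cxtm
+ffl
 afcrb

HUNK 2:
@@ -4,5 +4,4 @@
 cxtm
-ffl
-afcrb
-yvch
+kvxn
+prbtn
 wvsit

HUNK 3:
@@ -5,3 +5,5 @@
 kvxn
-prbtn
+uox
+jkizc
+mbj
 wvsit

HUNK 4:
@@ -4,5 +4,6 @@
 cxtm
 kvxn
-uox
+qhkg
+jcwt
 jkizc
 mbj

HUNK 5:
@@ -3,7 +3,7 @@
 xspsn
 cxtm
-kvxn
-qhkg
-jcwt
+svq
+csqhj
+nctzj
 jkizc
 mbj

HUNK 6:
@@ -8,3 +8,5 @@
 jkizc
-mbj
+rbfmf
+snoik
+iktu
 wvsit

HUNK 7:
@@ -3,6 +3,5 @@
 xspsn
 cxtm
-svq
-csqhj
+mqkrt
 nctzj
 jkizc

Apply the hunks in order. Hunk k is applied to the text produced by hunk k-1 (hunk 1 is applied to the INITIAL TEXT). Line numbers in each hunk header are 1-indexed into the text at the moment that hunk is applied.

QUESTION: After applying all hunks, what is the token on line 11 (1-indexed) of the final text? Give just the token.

Answer: wvsit

Derivation:
Hunk 1: at line 3 remove [ezea,uhpxm,wcvnd] add [cxtm,ffl] -> 8 lines: pssaf bhtxp xspsn cxtm ffl afcrb yvch wvsit
Hunk 2: at line 4 remove [ffl,afcrb,yvch] add [kvxn,prbtn] -> 7 lines: pssaf bhtxp xspsn cxtm kvxn prbtn wvsit
Hunk 3: at line 5 remove [prbtn] add [uox,jkizc,mbj] -> 9 lines: pssaf bhtxp xspsn cxtm kvxn uox jkizc mbj wvsit
Hunk 4: at line 4 remove [uox] add [qhkg,jcwt] -> 10 lines: pssaf bhtxp xspsn cxtm kvxn qhkg jcwt jkizc mbj wvsit
Hunk 5: at line 3 remove [kvxn,qhkg,jcwt] add [svq,csqhj,nctzj] -> 10 lines: pssaf bhtxp xspsn cxtm svq csqhj nctzj jkizc mbj wvsit
Hunk 6: at line 8 remove [mbj] add [rbfmf,snoik,iktu] -> 12 lines: pssaf bhtxp xspsn cxtm svq csqhj nctzj jkizc rbfmf snoik iktu wvsit
Hunk 7: at line 3 remove [svq,csqhj] add [mqkrt] -> 11 lines: pssaf bhtxp xspsn cxtm mqkrt nctzj jkizc rbfmf snoik iktu wvsit
Final line 11: wvsit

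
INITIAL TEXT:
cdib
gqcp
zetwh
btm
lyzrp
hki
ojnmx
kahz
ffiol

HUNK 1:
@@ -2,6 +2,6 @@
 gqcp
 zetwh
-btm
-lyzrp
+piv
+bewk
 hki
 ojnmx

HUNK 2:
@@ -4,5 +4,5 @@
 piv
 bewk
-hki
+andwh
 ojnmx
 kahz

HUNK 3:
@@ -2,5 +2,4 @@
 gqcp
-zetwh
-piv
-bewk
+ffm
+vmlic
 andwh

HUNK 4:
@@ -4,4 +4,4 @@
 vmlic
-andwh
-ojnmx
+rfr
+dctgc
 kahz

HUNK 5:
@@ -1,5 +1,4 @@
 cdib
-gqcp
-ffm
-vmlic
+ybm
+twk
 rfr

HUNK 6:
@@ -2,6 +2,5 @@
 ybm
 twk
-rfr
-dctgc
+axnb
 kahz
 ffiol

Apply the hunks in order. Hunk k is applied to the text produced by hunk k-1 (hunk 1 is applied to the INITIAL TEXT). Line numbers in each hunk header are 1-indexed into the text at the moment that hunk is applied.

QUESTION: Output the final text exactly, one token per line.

Hunk 1: at line 2 remove [btm,lyzrp] add [piv,bewk] -> 9 lines: cdib gqcp zetwh piv bewk hki ojnmx kahz ffiol
Hunk 2: at line 4 remove [hki] add [andwh] -> 9 lines: cdib gqcp zetwh piv bewk andwh ojnmx kahz ffiol
Hunk 3: at line 2 remove [zetwh,piv,bewk] add [ffm,vmlic] -> 8 lines: cdib gqcp ffm vmlic andwh ojnmx kahz ffiol
Hunk 4: at line 4 remove [andwh,ojnmx] add [rfr,dctgc] -> 8 lines: cdib gqcp ffm vmlic rfr dctgc kahz ffiol
Hunk 5: at line 1 remove [gqcp,ffm,vmlic] add [ybm,twk] -> 7 lines: cdib ybm twk rfr dctgc kahz ffiol
Hunk 6: at line 2 remove [rfr,dctgc] add [axnb] -> 6 lines: cdib ybm twk axnb kahz ffiol

Answer: cdib
ybm
twk
axnb
kahz
ffiol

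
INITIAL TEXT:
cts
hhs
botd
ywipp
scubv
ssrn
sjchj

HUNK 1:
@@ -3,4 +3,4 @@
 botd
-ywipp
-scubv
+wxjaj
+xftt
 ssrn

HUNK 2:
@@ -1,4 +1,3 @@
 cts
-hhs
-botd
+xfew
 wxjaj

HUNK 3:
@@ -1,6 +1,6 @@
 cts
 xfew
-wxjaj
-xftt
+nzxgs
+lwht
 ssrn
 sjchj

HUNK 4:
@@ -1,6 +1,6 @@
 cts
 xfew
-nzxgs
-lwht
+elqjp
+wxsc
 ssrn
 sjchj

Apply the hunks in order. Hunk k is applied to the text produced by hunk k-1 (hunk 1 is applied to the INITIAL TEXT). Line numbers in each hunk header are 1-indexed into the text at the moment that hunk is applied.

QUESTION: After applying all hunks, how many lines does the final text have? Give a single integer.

Answer: 6

Derivation:
Hunk 1: at line 3 remove [ywipp,scubv] add [wxjaj,xftt] -> 7 lines: cts hhs botd wxjaj xftt ssrn sjchj
Hunk 2: at line 1 remove [hhs,botd] add [xfew] -> 6 lines: cts xfew wxjaj xftt ssrn sjchj
Hunk 3: at line 1 remove [wxjaj,xftt] add [nzxgs,lwht] -> 6 lines: cts xfew nzxgs lwht ssrn sjchj
Hunk 4: at line 1 remove [nzxgs,lwht] add [elqjp,wxsc] -> 6 lines: cts xfew elqjp wxsc ssrn sjchj
Final line count: 6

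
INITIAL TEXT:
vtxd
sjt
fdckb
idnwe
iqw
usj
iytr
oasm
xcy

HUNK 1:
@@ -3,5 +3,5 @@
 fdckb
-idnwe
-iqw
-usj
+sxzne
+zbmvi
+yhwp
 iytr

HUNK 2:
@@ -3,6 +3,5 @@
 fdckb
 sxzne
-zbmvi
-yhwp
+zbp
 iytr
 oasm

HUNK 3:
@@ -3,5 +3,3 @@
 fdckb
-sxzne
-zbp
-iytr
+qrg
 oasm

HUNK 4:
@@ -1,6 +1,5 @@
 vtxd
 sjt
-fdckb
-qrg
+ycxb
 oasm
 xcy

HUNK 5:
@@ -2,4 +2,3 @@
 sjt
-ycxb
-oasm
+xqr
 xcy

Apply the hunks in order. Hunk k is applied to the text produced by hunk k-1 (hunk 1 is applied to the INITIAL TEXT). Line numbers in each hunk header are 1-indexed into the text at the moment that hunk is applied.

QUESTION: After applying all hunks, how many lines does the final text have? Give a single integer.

Hunk 1: at line 3 remove [idnwe,iqw,usj] add [sxzne,zbmvi,yhwp] -> 9 lines: vtxd sjt fdckb sxzne zbmvi yhwp iytr oasm xcy
Hunk 2: at line 3 remove [zbmvi,yhwp] add [zbp] -> 8 lines: vtxd sjt fdckb sxzne zbp iytr oasm xcy
Hunk 3: at line 3 remove [sxzne,zbp,iytr] add [qrg] -> 6 lines: vtxd sjt fdckb qrg oasm xcy
Hunk 4: at line 1 remove [fdckb,qrg] add [ycxb] -> 5 lines: vtxd sjt ycxb oasm xcy
Hunk 5: at line 2 remove [ycxb,oasm] add [xqr] -> 4 lines: vtxd sjt xqr xcy
Final line count: 4

Answer: 4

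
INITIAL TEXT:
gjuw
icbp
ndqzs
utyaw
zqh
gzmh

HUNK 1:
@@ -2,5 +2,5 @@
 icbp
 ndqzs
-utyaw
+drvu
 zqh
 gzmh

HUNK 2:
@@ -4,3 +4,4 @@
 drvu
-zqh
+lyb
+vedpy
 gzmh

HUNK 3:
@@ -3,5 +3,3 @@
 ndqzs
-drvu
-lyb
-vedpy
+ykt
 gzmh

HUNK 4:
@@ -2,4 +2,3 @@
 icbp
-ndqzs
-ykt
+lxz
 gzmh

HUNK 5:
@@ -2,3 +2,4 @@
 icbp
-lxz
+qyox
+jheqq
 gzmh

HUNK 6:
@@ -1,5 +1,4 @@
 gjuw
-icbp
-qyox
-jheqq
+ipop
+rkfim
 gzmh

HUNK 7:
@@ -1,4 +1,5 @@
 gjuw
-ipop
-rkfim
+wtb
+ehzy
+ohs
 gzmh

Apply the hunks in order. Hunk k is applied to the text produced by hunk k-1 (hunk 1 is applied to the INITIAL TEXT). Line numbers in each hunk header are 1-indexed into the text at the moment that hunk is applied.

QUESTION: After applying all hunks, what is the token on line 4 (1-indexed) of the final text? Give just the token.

Hunk 1: at line 2 remove [utyaw] add [drvu] -> 6 lines: gjuw icbp ndqzs drvu zqh gzmh
Hunk 2: at line 4 remove [zqh] add [lyb,vedpy] -> 7 lines: gjuw icbp ndqzs drvu lyb vedpy gzmh
Hunk 3: at line 3 remove [drvu,lyb,vedpy] add [ykt] -> 5 lines: gjuw icbp ndqzs ykt gzmh
Hunk 4: at line 2 remove [ndqzs,ykt] add [lxz] -> 4 lines: gjuw icbp lxz gzmh
Hunk 5: at line 2 remove [lxz] add [qyox,jheqq] -> 5 lines: gjuw icbp qyox jheqq gzmh
Hunk 6: at line 1 remove [icbp,qyox,jheqq] add [ipop,rkfim] -> 4 lines: gjuw ipop rkfim gzmh
Hunk 7: at line 1 remove [ipop,rkfim] add [wtb,ehzy,ohs] -> 5 lines: gjuw wtb ehzy ohs gzmh
Final line 4: ohs

Answer: ohs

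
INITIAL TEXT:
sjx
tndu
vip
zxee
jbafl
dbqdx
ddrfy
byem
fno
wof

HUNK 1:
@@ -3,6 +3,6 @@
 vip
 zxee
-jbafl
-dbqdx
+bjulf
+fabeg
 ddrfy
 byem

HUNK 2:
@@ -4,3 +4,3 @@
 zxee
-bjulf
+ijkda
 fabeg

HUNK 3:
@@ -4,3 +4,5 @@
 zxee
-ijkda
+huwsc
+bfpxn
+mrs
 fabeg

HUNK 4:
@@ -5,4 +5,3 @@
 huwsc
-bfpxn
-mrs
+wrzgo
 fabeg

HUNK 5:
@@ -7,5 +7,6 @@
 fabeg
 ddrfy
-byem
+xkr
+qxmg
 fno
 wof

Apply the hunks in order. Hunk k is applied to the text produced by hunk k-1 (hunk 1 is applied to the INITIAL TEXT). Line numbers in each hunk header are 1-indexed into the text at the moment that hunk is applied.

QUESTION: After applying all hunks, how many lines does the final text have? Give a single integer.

Hunk 1: at line 3 remove [jbafl,dbqdx] add [bjulf,fabeg] -> 10 lines: sjx tndu vip zxee bjulf fabeg ddrfy byem fno wof
Hunk 2: at line 4 remove [bjulf] add [ijkda] -> 10 lines: sjx tndu vip zxee ijkda fabeg ddrfy byem fno wof
Hunk 3: at line 4 remove [ijkda] add [huwsc,bfpxn,mrs] -> 12 lines: sjx tndu vip zxee huwsc bfpxn mrs fabeg ddrfy byem fno wof
Hunk 4: at line 5 remove [bfpxn,mrs] add [wrzgo] -> 11 lines: sjx tndu vip zxee huwsc wrzgo fabeg ddrfy byem fno wof
Hunk 5: at line 7 remove [byem] add [xkr,qxmg] -> 12 lines: sjx tndu vip zxee huwsc wrzgo fabeg ddrfy xkr qxmg fno wof
Final line count: 12

Answer: 12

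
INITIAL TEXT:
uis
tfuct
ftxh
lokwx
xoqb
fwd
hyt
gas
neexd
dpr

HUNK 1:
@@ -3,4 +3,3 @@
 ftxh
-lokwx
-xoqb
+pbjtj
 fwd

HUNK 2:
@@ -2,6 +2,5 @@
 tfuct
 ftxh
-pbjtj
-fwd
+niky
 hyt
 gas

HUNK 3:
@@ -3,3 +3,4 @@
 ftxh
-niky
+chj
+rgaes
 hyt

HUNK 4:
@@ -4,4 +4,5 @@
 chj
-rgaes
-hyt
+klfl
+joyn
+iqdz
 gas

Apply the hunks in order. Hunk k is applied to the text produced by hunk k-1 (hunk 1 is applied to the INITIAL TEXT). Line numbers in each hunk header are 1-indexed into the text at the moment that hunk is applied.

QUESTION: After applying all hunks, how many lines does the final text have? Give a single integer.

Hunk 1: at line 3 remove [lokwx,xoqb] add [pbjtj] -> 9 lines: uis tfuct ftxh pbjtj fwd hyt gas neexd dpr
Hunk 2: at line 2 remove [pbjtj,fwd] add [niky] -> 8 lines: uis tfuct ftxh niky hyt gas neexd dpr
Hunk 3: at line 3 remove [niky] add [chj,rgaes] -> 9 lines: uis tfuct ftxh chj rgaes hyt gas neexd dpr
Hunk 4: at line 4 remove [rgaes,hyt] add [klfl,joyn,iqdz] -> 10 lines: uis tfuct ftxh chj klfl joyn iqdz gas neexd dpr
Final line count: 10

Answer: 10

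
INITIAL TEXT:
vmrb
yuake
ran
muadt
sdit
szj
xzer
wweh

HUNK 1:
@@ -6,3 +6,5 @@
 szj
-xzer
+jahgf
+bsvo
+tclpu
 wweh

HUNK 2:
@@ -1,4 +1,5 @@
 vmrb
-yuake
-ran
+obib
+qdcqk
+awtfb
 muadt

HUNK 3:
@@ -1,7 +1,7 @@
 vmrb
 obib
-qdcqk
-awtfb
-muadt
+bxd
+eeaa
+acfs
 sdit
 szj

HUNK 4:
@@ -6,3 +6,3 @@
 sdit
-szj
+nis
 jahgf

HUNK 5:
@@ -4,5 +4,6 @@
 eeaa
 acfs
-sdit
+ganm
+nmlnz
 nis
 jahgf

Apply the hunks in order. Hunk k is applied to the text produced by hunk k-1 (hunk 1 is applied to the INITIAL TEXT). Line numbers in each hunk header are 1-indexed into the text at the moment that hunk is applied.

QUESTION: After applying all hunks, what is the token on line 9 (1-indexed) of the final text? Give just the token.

Hunk 1: at line 6 remove [xzer] add [jahgf,bsvo,tclpu] -> 10 lines: vmrb yuake ran muadt sdit szj jahgf bsvo tclpu wweh
Hunk 2: at line 1 remove [yuake,ran] add [obib,qdcqk,awtfb] -> 11 lines: vmrb obib qdcqk awtfb muadt sdit szj jahgf bsvo tclpu wweh
Hunk 3: at line 1 remove [qdcqk,awtfb,muadt] add [bxd,eeaa,acfs] -> 11 lines: vmrb obib bxd eeaa acfs sdit szj jahgf bsvo tclpu wweh
Hunk 4: at line 6 remove [szj] add [nis] -> 11 lines: vmrb obib bxd eeaa acfs sdit nis jahgf bsvo tclpu wweh
Hunk 5: at line 4 remove [sdit] add [ganm,nmlnz] -> 12 lines: vmrb obib bxd eeaa acfs ganm nmlnz nis jahgf bsvo tclpu wweh
Final line 9: jahgf

Answer: jahgf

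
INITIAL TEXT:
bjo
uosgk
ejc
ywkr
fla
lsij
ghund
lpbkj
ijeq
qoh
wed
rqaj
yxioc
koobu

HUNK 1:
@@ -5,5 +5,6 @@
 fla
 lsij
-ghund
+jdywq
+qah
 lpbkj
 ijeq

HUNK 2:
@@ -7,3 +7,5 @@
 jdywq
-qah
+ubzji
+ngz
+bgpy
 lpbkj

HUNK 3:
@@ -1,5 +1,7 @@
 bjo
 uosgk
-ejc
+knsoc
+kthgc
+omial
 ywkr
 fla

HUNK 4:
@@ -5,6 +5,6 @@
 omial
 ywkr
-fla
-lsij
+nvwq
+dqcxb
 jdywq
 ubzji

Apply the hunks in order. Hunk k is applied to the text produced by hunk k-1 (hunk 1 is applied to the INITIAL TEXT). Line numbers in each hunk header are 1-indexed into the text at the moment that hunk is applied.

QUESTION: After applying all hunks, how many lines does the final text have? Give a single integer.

Hunk 1: at line 5 remove [ghund] add [jdywq,qah] -> 15 lines: bjo uosgk ejc ywkr fla lsij jdywq qah lpbkj ijeq qoh wed rqaj yxioc koobu
Hunk 2: at line 7 remove [qah] add [ubzji,ngz,bgpy] -> 17 lines: bjo uosgk ejc ywkr fla lsij jdywq ubzji ngz bgpy lpbkj ijeq qoh wed rqaj yxioc koobu
Hunk 3: at line 1 remove [ejc] add [knsoc,kthgc,omial] -> 19 lines: bjo uosgk knsoc kthgc omial ywkr fla lsij jdywq ubzji ngz bgpy lpbkj ijeq qoh wed rqaj yxioc koobu
Hunk 4: at line 5 remove [fla,lsij] add [nvwq,dqcxb] -> 19 lines: bjo uosgk knsoc kthgc omial ywkr nvwq dqcxb jdywq ubzji ngz bgpy lpbkj ijeq qoh wed rqaj yxioc koobu
Final line count: 19

Answer: 19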